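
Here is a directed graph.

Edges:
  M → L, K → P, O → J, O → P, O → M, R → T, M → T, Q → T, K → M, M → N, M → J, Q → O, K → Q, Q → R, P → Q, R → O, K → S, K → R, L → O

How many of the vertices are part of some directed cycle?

6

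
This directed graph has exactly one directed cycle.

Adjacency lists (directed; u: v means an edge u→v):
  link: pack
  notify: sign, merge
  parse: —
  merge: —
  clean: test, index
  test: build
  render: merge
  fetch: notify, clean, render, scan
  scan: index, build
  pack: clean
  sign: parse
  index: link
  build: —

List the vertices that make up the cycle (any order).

link, pack, clean, index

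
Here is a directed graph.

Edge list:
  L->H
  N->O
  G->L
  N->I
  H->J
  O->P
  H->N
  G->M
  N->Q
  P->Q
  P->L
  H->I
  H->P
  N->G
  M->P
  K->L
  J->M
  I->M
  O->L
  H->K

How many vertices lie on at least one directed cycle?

10

A vertex is on a directed cycle iff it belongs to a strongly connected component of size ≥ 2 (or has a self-loop).
The vertices on cycles are {G, H, I, J, K, L, M, N, O, P} — 10 in total.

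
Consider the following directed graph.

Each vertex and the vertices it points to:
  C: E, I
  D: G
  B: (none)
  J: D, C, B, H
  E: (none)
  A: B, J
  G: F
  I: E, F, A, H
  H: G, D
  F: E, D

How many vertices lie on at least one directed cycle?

A vertex is on a directed cycle iff it belongs to a strongly connected component of size ≥ 2 (or has a self-loop).
The vertices on cycles are {A, C, D, F, G, I, J} — 7 in total.

7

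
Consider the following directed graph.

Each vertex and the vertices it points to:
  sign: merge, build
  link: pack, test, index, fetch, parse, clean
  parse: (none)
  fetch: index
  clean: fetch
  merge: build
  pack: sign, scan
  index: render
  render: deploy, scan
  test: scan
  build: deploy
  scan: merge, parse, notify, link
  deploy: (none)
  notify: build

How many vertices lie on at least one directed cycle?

8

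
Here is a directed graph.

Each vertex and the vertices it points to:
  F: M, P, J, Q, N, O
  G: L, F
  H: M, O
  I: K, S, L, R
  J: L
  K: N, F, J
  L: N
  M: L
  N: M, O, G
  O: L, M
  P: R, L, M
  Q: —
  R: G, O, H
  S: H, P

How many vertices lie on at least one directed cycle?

10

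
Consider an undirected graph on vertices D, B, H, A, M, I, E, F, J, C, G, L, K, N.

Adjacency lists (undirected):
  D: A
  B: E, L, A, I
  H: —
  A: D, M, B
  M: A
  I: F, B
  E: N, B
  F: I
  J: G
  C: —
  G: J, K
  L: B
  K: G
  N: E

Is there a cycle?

DFS, tracking each vertex's parent; an edge to a visited non-parent vertex closes a cycle.
Start from D:
visit D (parent –)
  visit A (parent D)
    A–D: parent, skip
    visit M (parent A)
      M–A: parent, skip
    visit B (parent A)
      visit E (parent B)
        visit N (parent E)
          N–E: parent, skip
        E–B: parent, skip
      visit L (parent B)
        L–B: parent, skip
      B–A: parent, skip
      visit I (parent B)
        visit F (parent I)
          F–I: parent, skip
        I–B: parent, skip
visit H (parent –)
visit J (parent –)
  visit G (parent J)
    G–J: parent, skip
    visit K (parent G)
      K–G: parent, skip
visit C (parent –)
No non-parent visited neighbor found — the graph is a forest.

No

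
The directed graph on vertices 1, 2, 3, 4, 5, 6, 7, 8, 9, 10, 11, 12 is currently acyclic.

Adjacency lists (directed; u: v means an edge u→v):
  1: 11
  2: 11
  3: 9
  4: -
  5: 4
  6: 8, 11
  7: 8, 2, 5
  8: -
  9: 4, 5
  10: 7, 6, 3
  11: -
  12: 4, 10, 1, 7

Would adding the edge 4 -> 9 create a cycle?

Adding 4→9 creates a cycle iff 9 can already reach 4.
Path from 9: 9 → 4.
So 9 → … → 4 → 9 is a cycle.

Yes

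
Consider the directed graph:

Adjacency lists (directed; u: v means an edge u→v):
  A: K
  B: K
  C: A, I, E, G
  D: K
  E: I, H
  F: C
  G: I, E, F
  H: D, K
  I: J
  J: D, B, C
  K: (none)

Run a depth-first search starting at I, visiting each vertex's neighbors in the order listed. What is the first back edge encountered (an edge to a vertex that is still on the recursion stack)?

C->I

DFS from I (visiting each vertex's neighbors in the order listed); mark gray on enter, black on exit:
I gray
  J gray
    D gray
      K gray
      K black
    D black
    B gray
      B→K: K black — skip
    B black
    C gray
      A gray
        A→K: K black — skip
      A black
      C→I: I is gray → back edge
First back edge: C → I.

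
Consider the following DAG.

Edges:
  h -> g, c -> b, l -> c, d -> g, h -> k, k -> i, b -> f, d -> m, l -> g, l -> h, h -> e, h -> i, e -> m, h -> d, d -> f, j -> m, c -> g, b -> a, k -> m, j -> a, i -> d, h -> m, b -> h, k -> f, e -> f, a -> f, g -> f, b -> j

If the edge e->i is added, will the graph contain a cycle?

No

Adding e→i creates a cycle iff i can already reach e.
Explore from i: no path reaches e. The graph stays acyclic.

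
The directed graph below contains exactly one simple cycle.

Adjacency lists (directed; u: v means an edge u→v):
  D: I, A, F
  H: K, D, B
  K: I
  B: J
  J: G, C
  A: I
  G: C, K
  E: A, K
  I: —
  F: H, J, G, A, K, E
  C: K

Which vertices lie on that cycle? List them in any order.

D, F, H

DFS with gray/black marking from H:
H gray
  K gray
    I gray
    I black
  K black
  D gray
    D→I: I black — skip
    A gray
      A→I: I black — skip
    A black
    F gray
      F→H: H is gray → back edge
Back edge closes the cycle H → D → F → H; its vertices are {D, F, H}.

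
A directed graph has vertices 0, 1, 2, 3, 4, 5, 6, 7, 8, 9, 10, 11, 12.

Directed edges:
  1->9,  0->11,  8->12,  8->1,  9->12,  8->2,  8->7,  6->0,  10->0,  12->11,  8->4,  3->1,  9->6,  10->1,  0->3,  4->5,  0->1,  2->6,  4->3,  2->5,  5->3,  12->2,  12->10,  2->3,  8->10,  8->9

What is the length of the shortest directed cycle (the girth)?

4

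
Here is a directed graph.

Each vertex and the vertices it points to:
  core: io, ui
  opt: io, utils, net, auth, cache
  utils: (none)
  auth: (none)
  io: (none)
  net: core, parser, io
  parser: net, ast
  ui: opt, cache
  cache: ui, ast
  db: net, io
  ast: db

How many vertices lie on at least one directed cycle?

8

A vertex is on a directed cycle iff it belongs to a strongly connected component of size ≥ 2 (or has a self-loop).
The vertices on cycles are {db, ui, ast, net, opt, core, cache, parser} — 8 in total.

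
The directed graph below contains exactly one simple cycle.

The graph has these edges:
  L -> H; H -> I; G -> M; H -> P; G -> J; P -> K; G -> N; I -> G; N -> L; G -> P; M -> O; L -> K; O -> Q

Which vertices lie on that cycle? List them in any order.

DFS with gray/black marking from G:
G gray
  N gray
    L gray
      H gray
        P gray
          K gray
          K black
        P black
        I gray
          I→G: G is gray → back edge
Back edge closes the cycle G → N → L → H → I → G; its vertices are {G, H, I, L, N}.

G, H, I, L, N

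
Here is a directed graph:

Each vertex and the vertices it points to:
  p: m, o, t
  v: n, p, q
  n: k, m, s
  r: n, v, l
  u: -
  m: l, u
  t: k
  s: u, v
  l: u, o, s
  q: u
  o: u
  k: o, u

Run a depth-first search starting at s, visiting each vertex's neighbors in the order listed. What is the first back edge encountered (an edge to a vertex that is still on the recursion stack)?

l→s

DFS from s (visiting each vertex's neighbors in the order listed); mark gray on enter, black on exit:
s gray
  u gray
  u black
  v gray
    n gray
      k gray
        o gray
          o→u: u black — skip
        o black
        k→u: u black — skip
      k black
      m gray
        l gray
          l→u: u black — skip
          l→o: o black — skip
          l→s: s is gray → back edge
First back edge: l → s.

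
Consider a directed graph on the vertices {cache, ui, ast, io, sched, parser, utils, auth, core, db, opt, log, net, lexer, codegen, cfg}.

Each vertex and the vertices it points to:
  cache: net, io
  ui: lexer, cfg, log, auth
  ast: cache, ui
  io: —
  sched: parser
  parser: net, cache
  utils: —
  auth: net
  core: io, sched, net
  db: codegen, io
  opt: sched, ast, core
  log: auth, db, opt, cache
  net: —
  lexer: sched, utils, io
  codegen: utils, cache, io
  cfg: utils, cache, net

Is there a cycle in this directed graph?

Yes

DFS with white/gray/black marking, starting from lexer:
lexer gray
  sched gray
    parser gray
      net gray
      net black
      cache gray
        cache→net: net black — skip
        io gray
        io black
      cache black
    parser black
  sched black
  utils gray
  utils black
  lexer→io: io black — skip
lexer black
ui gray
  ui→lexer: lexer black — skip
  cfg gray
    cfg→utils: utils black — skip
    cfg→cache: cache black — skip
    cfg→net: net black — skip
  cfg black
  log gray
    auth gray
      auth→net: net black — skip
    auth black
    db gray
      codegen gray
        codegen→utils: utils black — skip
        codegen→cache: cache black — skip
        codegen→io: io black — skip
      codegen black
      db→io: io black — skip
    db black
    opt gray
      opt→sched: sched black — skip
      ast gray
        ast→cache: cache black — skip
        ast→ui: ui is gray → back edge
Back edge found, so a cycle exists: ui → log → opt → ast → ui.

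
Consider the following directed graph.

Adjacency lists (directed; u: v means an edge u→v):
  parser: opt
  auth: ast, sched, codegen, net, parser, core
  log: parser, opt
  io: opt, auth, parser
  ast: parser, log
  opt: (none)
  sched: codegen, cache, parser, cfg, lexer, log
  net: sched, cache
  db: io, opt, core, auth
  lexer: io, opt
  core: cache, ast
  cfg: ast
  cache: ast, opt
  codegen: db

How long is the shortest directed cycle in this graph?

3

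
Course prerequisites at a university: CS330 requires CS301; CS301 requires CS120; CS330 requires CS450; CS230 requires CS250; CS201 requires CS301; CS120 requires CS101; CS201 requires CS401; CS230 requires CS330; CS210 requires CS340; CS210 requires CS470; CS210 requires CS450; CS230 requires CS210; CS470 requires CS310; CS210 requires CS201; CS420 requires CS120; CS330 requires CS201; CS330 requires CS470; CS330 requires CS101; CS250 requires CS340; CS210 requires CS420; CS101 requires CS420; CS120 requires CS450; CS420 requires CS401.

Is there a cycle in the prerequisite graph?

Yes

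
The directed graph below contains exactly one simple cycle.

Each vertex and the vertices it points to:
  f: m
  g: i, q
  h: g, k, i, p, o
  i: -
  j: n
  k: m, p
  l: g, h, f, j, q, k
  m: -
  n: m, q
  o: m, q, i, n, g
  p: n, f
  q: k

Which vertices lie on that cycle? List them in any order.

DFS with gray/black marking from k:
k gray
  m gray
  m black
  p gray
    n gray
      n→m: m black — skip
      q gray
        q→k: k is gray → back edge
Back edge closes the cycle k → p → n → q → k; its vertices are {k, n, p, q}.

k, n, p, q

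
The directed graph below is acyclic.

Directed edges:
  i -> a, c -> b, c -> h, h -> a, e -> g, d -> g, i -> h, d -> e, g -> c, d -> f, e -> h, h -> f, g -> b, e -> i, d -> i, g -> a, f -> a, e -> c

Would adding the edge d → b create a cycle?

No

Adding d→b creates a cycle iff b can already reach d.
Explore from b: no path reaches d. The graph stays acyclic.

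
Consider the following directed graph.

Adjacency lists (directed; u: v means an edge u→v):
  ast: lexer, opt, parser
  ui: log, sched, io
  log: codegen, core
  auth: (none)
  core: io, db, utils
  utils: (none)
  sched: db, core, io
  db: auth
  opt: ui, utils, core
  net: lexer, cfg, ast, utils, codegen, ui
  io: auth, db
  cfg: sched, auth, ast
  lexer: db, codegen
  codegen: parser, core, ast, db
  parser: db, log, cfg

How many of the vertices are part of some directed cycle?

A vertex is on a directed cycle iff it belongs to a strongly connected component of size ≥ 2 (or has a self-loop).
The vertices on cycles are {ui, ast, cfg, log, opt, lexer, parser, codegen} — 8 in total.

8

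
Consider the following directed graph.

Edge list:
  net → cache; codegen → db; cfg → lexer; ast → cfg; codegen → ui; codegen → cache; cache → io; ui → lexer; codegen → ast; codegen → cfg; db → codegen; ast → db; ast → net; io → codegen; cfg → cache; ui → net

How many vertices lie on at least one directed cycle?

A vertex is on a directed cycle iff it belongs to a strongly connected component of size ≥ 2 (or has a self-loop).
The vertices on cycles are {db, io, ui, ast, cfg, net, cache, codegen} — 8 in total.

8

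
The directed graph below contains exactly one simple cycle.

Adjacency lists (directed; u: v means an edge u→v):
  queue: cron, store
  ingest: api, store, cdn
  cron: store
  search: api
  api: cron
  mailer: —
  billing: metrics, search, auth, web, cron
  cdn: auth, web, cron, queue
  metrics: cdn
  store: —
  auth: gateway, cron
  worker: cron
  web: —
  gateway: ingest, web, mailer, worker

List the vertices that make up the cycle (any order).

cdn, auth, ingest, gateway

DFS with gray/black marking from auth:
auth gray
  gateway gray
    ingest gray
      api gray
        cron gray
          store gray
          store black
        cron black
      api black
      ingest→store: store black — skip
      cdn gray
        cdn→auth: auth is gray → back edge
Back edge closes the cycle auth → gateway → ingest → cdn → auth; its vertices are {cdn, auth, ingest, gateway}.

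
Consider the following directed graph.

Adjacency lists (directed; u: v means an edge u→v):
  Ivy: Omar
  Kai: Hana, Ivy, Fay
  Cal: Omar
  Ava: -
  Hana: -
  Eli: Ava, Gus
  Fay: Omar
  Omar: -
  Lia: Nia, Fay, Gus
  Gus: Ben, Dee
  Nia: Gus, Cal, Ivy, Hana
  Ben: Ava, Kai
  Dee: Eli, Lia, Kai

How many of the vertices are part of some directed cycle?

A vertex is on a directed cycle iff it belongs to a strongly connected component of size ≥ 2 (or has a self-loop).
The vertices on cycles are {Dee, Eli, Gus, Lia, Nia} — 5 in total.

5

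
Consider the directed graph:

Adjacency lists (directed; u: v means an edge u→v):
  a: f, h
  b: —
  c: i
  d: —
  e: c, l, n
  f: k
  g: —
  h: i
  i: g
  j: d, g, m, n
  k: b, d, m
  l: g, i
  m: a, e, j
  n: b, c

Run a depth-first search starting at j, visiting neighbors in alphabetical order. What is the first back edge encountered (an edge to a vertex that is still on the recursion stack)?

k→m

DFS from j (visiting neighbors in alphabetical order); mark gray on enter, black on exit:
j gray
  d gray
  d black
  g gray
  g black
  m gray
    a gray
      f gray
        k gray
          b gray
          b black
          k→d: d black — skip
          k→m: m is gray → back edge
First back edge: k → m.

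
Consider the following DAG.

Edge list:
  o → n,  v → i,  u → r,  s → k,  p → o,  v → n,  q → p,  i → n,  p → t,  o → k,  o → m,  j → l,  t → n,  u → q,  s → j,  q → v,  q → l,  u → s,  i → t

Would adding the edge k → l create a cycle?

No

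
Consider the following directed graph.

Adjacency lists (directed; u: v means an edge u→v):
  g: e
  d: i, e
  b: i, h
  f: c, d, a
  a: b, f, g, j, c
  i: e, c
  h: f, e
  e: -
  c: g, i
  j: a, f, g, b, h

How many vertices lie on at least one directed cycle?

7

A vertex is on a directed cycle iff it belongs to a strongly connected component of size ≥ 2 (or has a self-loop).
The vertices on cycles are {a, b, c, f, h, i, j} — 7 in total.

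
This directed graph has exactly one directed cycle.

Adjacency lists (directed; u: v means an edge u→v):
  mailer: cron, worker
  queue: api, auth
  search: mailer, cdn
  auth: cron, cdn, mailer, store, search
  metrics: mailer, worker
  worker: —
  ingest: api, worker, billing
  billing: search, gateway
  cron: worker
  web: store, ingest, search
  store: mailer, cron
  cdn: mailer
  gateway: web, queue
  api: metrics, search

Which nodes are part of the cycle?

DFS with gray/black marking from gateway:
gateway gray
  web gray
    store gray
      mailer gray
        cron gray
          worker gray
          worker black
        cron black
        mailer→worker: worker black — skip
      mailer black
      store→cron: cron black — skip
    store black
    ingest gray
      api gray
        metrics gray
          metrics→mailer: mailer black — skip
          metrics→worker: worker black — skip
        metrics black
        search gray
          search→mailer: mailer black — skip
          cdn gray
            cdn→mailer: mailer black — skip
          cdn black
        search black
      api black
      ingest→worker: worker black — skip
      billing gray
        billing→search: search black — skip
        billing→gateway: gateway is gray → back edge
Back edge closes the cycle gateway → web → ingest → billing → gateway; its vertices are {web, ingest, billing, gateway}.

web, ingest, billing, gateway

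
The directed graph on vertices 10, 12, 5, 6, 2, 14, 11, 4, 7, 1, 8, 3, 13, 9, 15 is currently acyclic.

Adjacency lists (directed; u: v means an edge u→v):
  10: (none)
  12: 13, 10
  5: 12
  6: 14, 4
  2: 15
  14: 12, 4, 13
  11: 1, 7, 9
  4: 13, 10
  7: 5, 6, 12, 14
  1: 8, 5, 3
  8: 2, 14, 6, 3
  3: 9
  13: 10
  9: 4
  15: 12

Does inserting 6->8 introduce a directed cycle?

Yes

Adding 6→8 creates a cycle iff 8 can already reach 6.
Path from 8: 8 → 6.
So 8 → … → 6 → 8 is a cycle.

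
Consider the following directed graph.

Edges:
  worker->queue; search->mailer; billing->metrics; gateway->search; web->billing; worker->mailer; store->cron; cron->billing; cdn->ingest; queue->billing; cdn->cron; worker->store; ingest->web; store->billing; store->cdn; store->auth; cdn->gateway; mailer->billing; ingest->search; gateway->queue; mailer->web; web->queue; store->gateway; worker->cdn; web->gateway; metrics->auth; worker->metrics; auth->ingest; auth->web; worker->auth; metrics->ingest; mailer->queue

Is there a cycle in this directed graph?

DFS with white/gray/black marking, starting from queue:
queue gray
  billing gray
    metrics gray
      ingest gray
        search gray
          mailer gray
            mailer→queue: queue is gray → back edge
Back edge found, so a cycle exists: queue → billing → metrics → ingest → search → mailer → queue.

Yes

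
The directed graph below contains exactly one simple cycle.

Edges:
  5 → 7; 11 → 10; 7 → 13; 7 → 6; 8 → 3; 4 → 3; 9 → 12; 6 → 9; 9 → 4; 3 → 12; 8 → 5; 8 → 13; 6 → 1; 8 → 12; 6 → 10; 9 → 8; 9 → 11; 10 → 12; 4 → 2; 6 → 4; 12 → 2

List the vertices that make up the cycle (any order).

5, 6, 7, 8, 9

DFS with gray/black marking from 7:
7 gray
  6 gray
    1 gray
    1 black
    9 gray
      12 gray
        2 gray
        2 black
      12 black
      4 gray
        3 gray
          3→12: 12 black — skip
        3 black
        4→2: 2 black — skip
      4 black
      8 gray
        5 gray
          5→7: 7 is gray → back edge
Back edge closes the cycle 7 → 6 → 9 → 8 → 5 → 7; its vertices are {5, 6, 7, 8, 9}.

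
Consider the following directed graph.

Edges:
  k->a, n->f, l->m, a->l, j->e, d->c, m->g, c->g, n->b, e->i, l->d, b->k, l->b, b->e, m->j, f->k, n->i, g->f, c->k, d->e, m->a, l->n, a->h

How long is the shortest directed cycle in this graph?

For each vertex v, BFS finds the shortest path from v back to v.
The shortest such closed walk is l → m → a → l, length 3.

3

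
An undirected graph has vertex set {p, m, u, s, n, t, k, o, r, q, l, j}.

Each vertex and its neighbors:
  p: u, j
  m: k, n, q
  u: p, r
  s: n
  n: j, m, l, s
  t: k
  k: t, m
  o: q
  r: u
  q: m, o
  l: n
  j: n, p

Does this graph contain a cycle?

DFS, tracking each vertex's parent; an edge to a visited non-parent vertex closes a cycle.
Start from r:
visit r (parent –)
  visit u (parent r)
    visit p (parent u)
      p–u: parent, skip
      visit j (parent p)
        visit n (parent j)
          n–j: parent, skip
          visit m (parent n)
            visit k (parent m)
              visit t (parent k)
                t–k: parent, skip
              k–m: parent, skip
            m–n: parent, skip
            visit q (parent m)
              q–m: parent, skip
              visit o (parent q)
                o–q: parent, skip
          visit l (parent n)
            l–n: parent, skip
          visit s (parent n)
            s–n: parent, skip
        j–p: parent, skip
    u–r: parent, skip
No non-parent visited neighbor found — the graph is a forest.

No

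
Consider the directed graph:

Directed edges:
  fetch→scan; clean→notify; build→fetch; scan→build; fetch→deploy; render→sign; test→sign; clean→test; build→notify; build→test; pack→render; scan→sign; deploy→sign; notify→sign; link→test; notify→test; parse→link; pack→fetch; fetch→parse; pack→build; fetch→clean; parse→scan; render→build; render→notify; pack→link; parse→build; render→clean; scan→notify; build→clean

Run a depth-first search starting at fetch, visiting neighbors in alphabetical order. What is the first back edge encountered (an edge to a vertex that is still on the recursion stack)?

build->fetch

DFS from fetch (visiting neighbors in alphabetical order); mark gray on enter, black on exit:
fetch gray
  clean gray
    notify gray
      sign gray
      sign black
      test gray
        test→sign: sign black — skip
      test black
    notify black
    clean→test: test black — skip
  clean black
  deploy gray
    deploy→sign: sign black — skip
  deploy black
  parse gray
    build gray
      build→clean: clean black — skip
      build→fetch: fetch is gray → back edge
First back edge: build → fetch.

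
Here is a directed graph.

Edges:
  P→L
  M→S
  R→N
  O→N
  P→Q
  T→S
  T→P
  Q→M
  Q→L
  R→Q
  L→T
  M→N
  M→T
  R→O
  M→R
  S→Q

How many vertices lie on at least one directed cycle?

7

A vertex is on a directed cycle iff it belongs to a strongly connected component of size ≥ 2 (or has a self-loop).
The vertices on cycles are {L, M, P, Q, R, S, T} — 7 in total.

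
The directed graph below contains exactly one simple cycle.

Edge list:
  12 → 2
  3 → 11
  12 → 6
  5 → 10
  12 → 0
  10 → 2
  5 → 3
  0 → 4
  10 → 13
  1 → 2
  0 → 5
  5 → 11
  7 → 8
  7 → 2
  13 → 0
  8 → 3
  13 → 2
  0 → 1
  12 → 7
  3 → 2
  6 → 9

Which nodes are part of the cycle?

0, 5, 10, 13

DFS with gray/black marking from 0:
0 gray
  4 gray
  4 black
  1 gray
    2 gray
    2 black
  1 black
  5 gray
    10 gray
      13 gray
        13→2: 2 black — skip
        13→0: 0 is gray → back edge
Back edge closes the cycle 0 → 5 → 10 → 13 → 0; its vertices are {0, 5, 10, 13}.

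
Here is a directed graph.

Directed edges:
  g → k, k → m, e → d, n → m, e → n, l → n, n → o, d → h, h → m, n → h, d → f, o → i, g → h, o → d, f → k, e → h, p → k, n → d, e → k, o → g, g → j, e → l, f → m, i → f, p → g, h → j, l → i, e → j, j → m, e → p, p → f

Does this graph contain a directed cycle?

No

DFS with white/gray/black marking, starting from p:
p gray
  f gray
    k gray
      m gray
      m black
    k black
    f→m: m black — skip
  f black
  g gray
    j gray
      j→m: m black — skip
    j black
    h gray
      h→j: j black — skip
      h→m: m black — skip
    h black
    g→k: k black — skip
  g black
  p→k: k black — skip
p black
l gray
  n gray
    n→m: m black — skip
    o gray
      d gray
        d→h: h black — skip
        d→f: f black — skip
      d black
      o→g: g black — skip
      i gray
        i→f: f black — skip
      i black
    o black
    n→h: h black — skip
    n→d: d black — skip
  n black
  l→i: i black — skip
l black
e gray
  e→h: h black — skip
  e→d: d black — skip
  e→j: j black — skip
  e→n: n black — skip
  e→k: k black — skip
  e→l: l black — skip
  e→p: p black — skip
e black
Every edge goes to a white or black vertex — no back edge, so the graph is acyclic.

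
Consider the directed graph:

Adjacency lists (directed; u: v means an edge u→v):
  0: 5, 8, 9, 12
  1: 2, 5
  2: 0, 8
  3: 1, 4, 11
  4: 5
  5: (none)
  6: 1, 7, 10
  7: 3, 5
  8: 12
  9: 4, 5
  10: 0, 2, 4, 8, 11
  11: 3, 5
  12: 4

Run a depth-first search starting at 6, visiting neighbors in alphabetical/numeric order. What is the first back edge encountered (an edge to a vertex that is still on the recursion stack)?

11->3

DFS from 6 (visiting neighbors in alphabetical/numeric order); mark gray on enter, black on exit:
6 gray
  1 gray
    2 gray
      0 gray
        5 gray
        5 black
        8 gray
          12 gray
            4 gray
              4→5: 5 black — skip
            4 black
          12 black
        8 black
        9 gray
          9→4: 4 black — skip
          9→5: 5 black — skip
        9 black
        0→12: 12 black — skip
      0 black
      2→8: 8 black — skip
    2 black
    1→5: 5 black — skip
  1 black
  7 gray
    3 gray
      3→1: 1 black — skip
      3→4: 4 black — skip
      11 gray
        11→3: 3 is gray → back edge
First back edge: 11 → 3.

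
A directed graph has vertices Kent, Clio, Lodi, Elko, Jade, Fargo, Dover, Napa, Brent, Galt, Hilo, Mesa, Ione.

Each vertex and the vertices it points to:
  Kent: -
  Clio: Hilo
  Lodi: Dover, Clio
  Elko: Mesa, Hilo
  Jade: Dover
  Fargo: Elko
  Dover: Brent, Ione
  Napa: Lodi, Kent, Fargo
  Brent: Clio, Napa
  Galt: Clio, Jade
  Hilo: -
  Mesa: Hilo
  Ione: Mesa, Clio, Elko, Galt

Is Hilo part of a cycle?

Hilo lies on a cycle iff there is a path from Hilo back to itself.
Exploring from Hilo, it never reaches itself; equivalently, its strongly connected component is a singleton.

No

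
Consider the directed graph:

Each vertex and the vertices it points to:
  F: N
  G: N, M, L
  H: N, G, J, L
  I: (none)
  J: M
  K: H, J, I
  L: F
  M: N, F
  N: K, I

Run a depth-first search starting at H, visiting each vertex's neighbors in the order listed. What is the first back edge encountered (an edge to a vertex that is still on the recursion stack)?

K→H

DFS from H (visiting each vertex's neighbors in the order listed); mark gray on enter, black on exit:
H gray
  N gray
    K gray
      K→H: H is gray → back edge
First back edge: K → H.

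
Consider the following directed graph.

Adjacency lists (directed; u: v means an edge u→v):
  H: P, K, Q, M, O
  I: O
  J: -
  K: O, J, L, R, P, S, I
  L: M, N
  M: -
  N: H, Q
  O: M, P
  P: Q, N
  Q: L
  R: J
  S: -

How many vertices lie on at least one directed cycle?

8

A vertex is on a directed cycle iff it belongs to a strongly connected component of size ≥ 2 (or has a self-loop).
The vertices on cycles are {H, I, K, L, N, O, P, Q} — 8 in total.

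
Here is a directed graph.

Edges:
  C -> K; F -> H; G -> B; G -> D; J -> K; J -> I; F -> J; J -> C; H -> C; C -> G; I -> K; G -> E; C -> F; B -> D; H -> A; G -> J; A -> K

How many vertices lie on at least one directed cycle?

A vertex is on a directed cycle iff it belongs to a strongly connected component of size ≥ 2 (or has a self-loop).
The vertices on cycles are {C, F, G, H, J} — 5 in total.

5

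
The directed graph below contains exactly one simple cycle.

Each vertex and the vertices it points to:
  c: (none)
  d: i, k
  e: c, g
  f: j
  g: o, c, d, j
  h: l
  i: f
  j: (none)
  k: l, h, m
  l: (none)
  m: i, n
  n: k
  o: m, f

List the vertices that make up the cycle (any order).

DFS with gray/black marking from k:
k gray
  l gray
  l black
  h gray
    h→l: l black — skip
  h black
  m gray
    i gray
      f gray
        j gray
        j black
      f black
    i black
    n gray
      n→k: k is gray → back edge
Back edge closes the cycle k → m → n → k; its vertices are {k, m, n}.

k, m, n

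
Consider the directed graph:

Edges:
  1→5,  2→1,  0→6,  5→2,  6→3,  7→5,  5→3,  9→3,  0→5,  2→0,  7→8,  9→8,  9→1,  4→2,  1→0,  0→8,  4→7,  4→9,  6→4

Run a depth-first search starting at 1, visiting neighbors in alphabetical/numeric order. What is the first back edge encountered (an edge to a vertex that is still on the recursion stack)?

2->0

DFS from 1 (visiting neighbors in alphabetical/numeric order); mark gray on enter, black on exit:
1 gray
  0 gray
    5 gray
      2 gray
        2→0: 0 is gray → back edge
First back edge: 2 → 0.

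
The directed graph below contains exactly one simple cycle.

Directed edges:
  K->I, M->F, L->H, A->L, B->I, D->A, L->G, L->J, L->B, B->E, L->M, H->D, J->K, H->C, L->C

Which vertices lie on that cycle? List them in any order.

DFS with gray/black marking from L:
L gray
  H gray
    C gray
    C black
    D gray
      A gray
        A→L: L is gray → back edge
Back edge closes the cycle L → H → D → A → L; its vertices are {A, D, H, L}.

A, D, H, L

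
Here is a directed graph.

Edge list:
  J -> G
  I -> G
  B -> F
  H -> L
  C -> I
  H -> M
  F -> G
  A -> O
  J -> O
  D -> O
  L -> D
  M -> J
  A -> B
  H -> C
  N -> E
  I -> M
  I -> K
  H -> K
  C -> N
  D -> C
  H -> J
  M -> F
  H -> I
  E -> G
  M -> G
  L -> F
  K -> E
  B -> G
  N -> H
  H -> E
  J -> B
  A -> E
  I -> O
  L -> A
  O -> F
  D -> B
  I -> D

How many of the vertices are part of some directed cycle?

6

A vertex is on a directed cycle iff it belongs to a strongly connected component of size ≥ 2 (or has a self-loop).
The vertices on cycles are {C, D, H, I, L, N} — 6 in total.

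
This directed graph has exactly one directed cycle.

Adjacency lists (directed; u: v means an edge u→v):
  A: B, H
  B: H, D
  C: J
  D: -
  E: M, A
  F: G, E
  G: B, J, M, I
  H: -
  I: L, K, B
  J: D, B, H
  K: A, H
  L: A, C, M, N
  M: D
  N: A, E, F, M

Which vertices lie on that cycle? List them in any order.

DFS with gray/black marking from L:
L gray
  A gray
    B gray
      H gray
      H black
      D gray
      D black
    B black
    A→H: H black — skip
  A black
  C gray
    J gray
      J→D: D black — skip
      J→B: B black — skip
      J→H: H black — skip
    J black
  C black
  M gray
    M→D: D black — skip
  M black
  N gray
    N→A: A black — skip
    E gray
      E→M: M black — skip
      E→A: A black — skip
    E black
    F gray
      G gray
        G→B: B black — skip
        G→J: J black — skip
        G→M: M black — skip
        I gray
          I→L: L is gray → back edge
Back edge closes the cycle L → N → F → G → I → L; its vertices are {F, G, I, L, N}.

F, G, I, L, N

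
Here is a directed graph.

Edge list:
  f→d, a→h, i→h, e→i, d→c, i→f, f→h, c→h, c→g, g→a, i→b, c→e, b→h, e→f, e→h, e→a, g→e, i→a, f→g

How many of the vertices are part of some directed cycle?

6

A vertex is on a directed cycle iff it belongs to a strongly connected component of size ≥ 2 (or has a self-loop).
The vertices on cycles are {c, d, e, f, g, i} — 6 in total.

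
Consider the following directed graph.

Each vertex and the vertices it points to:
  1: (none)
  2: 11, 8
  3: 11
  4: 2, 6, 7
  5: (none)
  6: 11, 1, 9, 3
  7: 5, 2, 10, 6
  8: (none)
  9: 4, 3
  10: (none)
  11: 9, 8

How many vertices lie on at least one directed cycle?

A vertex is on a directed cycle iff it belongs to a strongly connected component of size ≥ 2 (or has a self-loop).
The vertices on cycles are {2, 3, 4, 6, 7, 9, 11} — 7 in total.

7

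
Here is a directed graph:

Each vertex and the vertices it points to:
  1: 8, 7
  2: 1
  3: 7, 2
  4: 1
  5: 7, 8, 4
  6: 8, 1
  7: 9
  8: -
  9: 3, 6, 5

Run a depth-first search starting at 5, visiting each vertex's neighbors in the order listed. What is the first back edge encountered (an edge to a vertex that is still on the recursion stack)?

3->7

DFS from 5 (visiting each vertex's neighbors in the order listed); mark gray on enter, black on exit:
5 gray
  7 gray
    9 gray
      3 gray
        3→7: 7 is gray → back edge
First back edge: 3 → 7.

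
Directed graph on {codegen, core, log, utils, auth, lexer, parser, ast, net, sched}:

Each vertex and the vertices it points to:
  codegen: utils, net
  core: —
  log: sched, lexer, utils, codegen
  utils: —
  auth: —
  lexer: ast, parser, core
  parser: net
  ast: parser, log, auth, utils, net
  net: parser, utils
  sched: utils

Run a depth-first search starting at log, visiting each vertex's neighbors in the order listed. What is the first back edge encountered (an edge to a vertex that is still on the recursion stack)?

net→parser

DFS from log (visiting each vertex's neighbors in the order listed); mark gray on enter, black on exit:
log gray
  sched gray
    utils gray
    utils black
  sched black
  lexer gray
    ast gray
      parser gray
        net gray
          net→parser: parser is gray → back edge
First back edge: net → parser.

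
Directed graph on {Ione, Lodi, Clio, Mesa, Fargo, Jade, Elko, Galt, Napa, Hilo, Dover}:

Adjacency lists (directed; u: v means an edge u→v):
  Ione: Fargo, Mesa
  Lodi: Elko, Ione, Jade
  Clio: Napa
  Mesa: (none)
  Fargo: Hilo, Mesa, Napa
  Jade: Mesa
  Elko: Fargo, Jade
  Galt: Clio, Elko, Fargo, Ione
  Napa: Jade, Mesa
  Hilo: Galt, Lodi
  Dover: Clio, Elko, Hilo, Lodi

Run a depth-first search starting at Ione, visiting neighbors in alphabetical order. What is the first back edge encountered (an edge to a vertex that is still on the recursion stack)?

DFS from Ione (visiting neighbors in alphabetical order); mark gray on enter, black on exit:
Ione gray
  Fargo gray
    Hilo gray
      Galt gray
        Clio gray
          Napa gray
            Jade gray
              Mesa gray
              Mesa black
            Jade black
            Napa→Mesa: Mesa black — skip
          Napa black
        Clio black
        Elko gray
          Elko→Fargo: Fargo is gray → back edge
First back edge: Elko → Fargo.

Elko->Fargo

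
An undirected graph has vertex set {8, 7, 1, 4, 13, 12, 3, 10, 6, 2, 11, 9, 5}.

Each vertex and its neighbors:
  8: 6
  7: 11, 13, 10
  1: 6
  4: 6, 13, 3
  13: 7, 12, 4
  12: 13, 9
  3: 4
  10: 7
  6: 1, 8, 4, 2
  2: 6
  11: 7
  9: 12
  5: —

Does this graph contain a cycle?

No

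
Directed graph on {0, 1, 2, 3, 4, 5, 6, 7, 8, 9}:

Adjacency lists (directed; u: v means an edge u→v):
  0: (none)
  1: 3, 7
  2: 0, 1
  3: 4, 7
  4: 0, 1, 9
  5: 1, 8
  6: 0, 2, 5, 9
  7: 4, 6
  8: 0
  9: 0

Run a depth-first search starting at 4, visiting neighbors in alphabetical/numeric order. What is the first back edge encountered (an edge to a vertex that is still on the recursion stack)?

3→4

DFS from 4 (visiting neighbors in alphabetical/numeric order); mark gray on enter, black on exit:
4 gray
  0 gray
  0 black
  1 gray
    3 gray
      3→4: 4 is gray → back edge
First back edge: 3 → 4.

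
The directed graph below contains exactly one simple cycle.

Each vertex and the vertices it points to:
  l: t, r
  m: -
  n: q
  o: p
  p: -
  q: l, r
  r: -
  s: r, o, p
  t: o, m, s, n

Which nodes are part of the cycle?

l, n, q, t

DFS with gray/black marking from t:
t gray
  o gray
    p gray
    p black
  o black
  m gray
  m black
  s gray
    r gray
    r black
    s→o: o black — skip
    s→p: p black — skip
  s black
  n gray
    q gray
      l gray
        l→t: t is gray → back edge
Back edge closes the cycle t → n → q → l → t; its vertices are {l, n, q, t}.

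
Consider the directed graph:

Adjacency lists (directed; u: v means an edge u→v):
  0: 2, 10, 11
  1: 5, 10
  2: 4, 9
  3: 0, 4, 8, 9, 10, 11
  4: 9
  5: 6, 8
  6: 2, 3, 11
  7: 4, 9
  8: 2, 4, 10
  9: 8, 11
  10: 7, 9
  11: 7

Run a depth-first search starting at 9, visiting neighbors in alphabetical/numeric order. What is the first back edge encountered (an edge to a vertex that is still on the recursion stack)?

4→9

DFS from 9 (visiting neighbors in alphabetical/numeric order); mark gray on enter, black on exit:
9 gray
  8 gray
    2 gray
      4 gray
        4→9: 9 is gray → back edge
First back edge: 4 → 9.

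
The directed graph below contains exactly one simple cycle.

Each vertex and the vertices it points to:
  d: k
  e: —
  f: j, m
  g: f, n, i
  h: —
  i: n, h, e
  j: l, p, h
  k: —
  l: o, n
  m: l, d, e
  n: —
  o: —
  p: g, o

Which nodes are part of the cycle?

f, g, j, p

DFS with gray/black marking from g:
g gray
  f gray
    j gray
      l gray
        o gray
        o black
        n gray
        n black
      l black
      p gray
        p→g: g is gray → back edge
Back edge closes the cycle g → f → j → p → g; its vertices are {f, g, j, p}.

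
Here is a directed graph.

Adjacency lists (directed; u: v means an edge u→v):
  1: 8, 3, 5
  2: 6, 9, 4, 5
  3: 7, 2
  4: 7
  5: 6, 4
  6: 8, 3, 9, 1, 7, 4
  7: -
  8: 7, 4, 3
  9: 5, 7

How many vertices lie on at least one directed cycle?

A vertex is on a directed cycle iff it belongs to a strongly connected component of size ≥ 2 (or has a self-loop).
The vertices on cycles are {1, 2, 3, 5, 6, 8, 9} — 7 in total.

7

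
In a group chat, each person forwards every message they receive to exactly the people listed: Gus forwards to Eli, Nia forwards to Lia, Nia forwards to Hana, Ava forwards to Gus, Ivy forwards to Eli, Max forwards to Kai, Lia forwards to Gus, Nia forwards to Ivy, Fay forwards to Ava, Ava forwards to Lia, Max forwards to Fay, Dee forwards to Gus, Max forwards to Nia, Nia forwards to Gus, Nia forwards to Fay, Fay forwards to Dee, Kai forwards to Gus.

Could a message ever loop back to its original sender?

No

DFS with white/gray/black marking, starting from Ivy:
Ivy gray
  Eli gray
  Eli black
Ivy black
Lia gray
  Gus gray
    Gus→Eli: Eli black — skip
  Gus black
Lia black
Nia gray
  Hana gray
  Hana black
  Nia→Lia: Lia black — skip
  Nia→Gus: Gus black — skip
  Fay gray
    Ava gray
      Ava→Lia: Lia black — skip
      Ava→Gus: Gus black — skip
    Ava black
    Dee gray
      Dee→Gus: Gus black — skip
    Dee black
  Fay black
  Nia→Ivy: Ivy black — skip
Nia black
Max gray
  Max→Nia: Nia black — skip
  Max→Fay: Fay black — skip
  Kai gray
    Kai→Gus: Gus black — skip
  Kai black
Max black
Every edge goes to a white or black vertex — no back edge, so the graph is acyclic.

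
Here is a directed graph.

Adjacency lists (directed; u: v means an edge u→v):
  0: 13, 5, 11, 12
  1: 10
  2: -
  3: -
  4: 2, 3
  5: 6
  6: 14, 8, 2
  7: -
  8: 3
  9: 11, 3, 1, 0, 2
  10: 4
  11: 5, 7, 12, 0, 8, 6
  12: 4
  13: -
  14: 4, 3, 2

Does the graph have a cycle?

Yes

DFS with white/gray/black marking, starting from 3:
3 gray
3 black
0 gray
  13 gray
  13 black
  5 gray
    6 gray
      14 gray
        4 gray
          2 gray
          2 black
          4→3: 3 black — skip
        4 black
        14→3: 3 black — skip
        14→2: 2 black — skip
      14 black
      8 gray
        8→3: 3 black — skip
      8 black
      6→2: 2 black — skip
    6 black
  5 black
  11 gray
    11→5: 5 black — skip
    7 gray
    7 black
    12 gray
      12→4: 4 black — skip
    12 black
    11→0: 0 is gray → back edge
Back edge found, so a cycle exists: 0 → 11 → 0.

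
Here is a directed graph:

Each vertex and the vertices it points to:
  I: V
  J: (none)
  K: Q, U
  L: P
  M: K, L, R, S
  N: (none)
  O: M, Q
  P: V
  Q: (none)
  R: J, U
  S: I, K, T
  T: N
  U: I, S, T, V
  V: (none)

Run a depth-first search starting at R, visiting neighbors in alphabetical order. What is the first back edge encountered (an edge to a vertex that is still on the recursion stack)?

DFS from R (visiting neighbors in alphabetical order); mark gray on enter, black on exit:
R gray
  J gray
  J black
  U gray
    I gray
      V gray
      V black
    I black
    S gray
      S→I: I black — skip
      K gray
        Q gray
        Q black
        K→U: U is gray → back edge
First back edge: K → U.

K->U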